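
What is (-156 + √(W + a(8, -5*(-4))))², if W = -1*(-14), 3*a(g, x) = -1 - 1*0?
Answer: (468 - √123)²/9 ≈ 23196.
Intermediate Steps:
a(g, x) = -⅓ (a(g, x) = (-1 - 1*0)/3 = (-1 + 0)/3 = (⅓)*(-1) = -⅓)
W = 14
(-156 + √(W + a(8, -5*(-4))))² = (-156 + √(14 - ⅓))² = (-156 + √(41/3))² = (-156 + √123/3)²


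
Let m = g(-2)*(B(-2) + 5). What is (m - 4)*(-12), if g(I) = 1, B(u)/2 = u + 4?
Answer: -60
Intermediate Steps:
B(u) = 8 + 2*u (B(u) = 2*(u + 4) = 2*(4 + u) = 8 + 2*u)
m = 9 (m = 1*((8 + 2*(-2)) + 5) = 1*((8 - 4) + 5) = 1*(4 + 5) = 1*9 = 9)
(m - 4)*(-12) = (9 - 4)*(-12) = 5*(-12) = -60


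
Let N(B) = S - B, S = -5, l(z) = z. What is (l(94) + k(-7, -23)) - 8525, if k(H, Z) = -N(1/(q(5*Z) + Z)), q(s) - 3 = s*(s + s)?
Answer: -222699179/26430 ≈ -8426.0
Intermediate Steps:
q(s) = 3 + 2*s² (q(s) = 3 + s*(s + s) = 3 + s*(2*s) = 3 + 2*s²)
N(B) = -5 - B
k(H, Z) = 5 + 1/(3 + Z + 50*Z²) (k(H, Z) = -(-5 - 1/((3 + 2*(5*Z)²) + Z)) = -(-5 - 1/((3 + 2*(25*Z²)) + Z)) = -(-5 - 1/((3 + 50*Z²) + Z)) = -(-5 - 1/(3 + Z + 50*Z²)) = 5 + 1/(3 + Z + 50*Z²))
(l(94) + k(-7, -23)) - 8525 = (94 + (16 + 5*(-23) + 250*(-23)²)/(3 - 23 + 50*(-23)²)) - 8525 = (94 + (16 - 115 + 250*529)/(3 - 23 + 50*529)) - 8525 = (94 + (16 - 115 + 132250)/(3 - 23 + 26450)) - 8525 = (94 + 132151/26430) - 8525 = 2616571/26430 - 8525 = -222699179/26430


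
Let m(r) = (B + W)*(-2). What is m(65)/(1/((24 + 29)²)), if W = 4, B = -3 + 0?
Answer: -5618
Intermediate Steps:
B = -3
m(r) = -2 (m(r) = (-3 + 4)*(-2) = 1*(-2) = -2)
m(65)/(1/((24 + 29)²)) = -2*(24 + 29)² = -2*53² = -2/(1/2809) = -2/1/2809 = -2*2809 = -5618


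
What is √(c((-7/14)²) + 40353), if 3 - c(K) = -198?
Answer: 3*√4506 ≈ 201.38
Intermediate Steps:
c(K) = 201 (c(K) = 3 - 1*(-198) = 3 + 198 = 201)
√(c((-7/14)²) + 40353) = √(201 + 40353) = √40554 = 3*√4506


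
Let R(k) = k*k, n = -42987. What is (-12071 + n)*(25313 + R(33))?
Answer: -1453641316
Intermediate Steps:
R(k) = k**2
(-12071 + n)*(25313 + R(33)) = (-12071 - 42987)*(25313 + 33**2) = -55058*(25313 + 1089) = -55058*26402 = -1453641316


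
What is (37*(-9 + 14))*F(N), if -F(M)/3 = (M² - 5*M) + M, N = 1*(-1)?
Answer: -2775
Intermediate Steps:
N = -1
F(M) = -3*M² + 12*M (F(M) = -3*((M² - 5*M) + M) = -3*(M² - 4*M) = -3*M² + 12*M)
(37*(-9 + 14))*F(N) = (37*(-9 + 14))*(3*(-1)*(4 - 1*(-1))) = (37*5)*(3*(-1)*(4 + 1)) = 185*(3*(-1)*5) = 185*(-15) = -2775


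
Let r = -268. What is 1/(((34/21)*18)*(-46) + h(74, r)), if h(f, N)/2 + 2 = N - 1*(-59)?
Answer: -7/12338 ≈ -0.00056735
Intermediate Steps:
h(f, N) = 114 + 2*N (h(f, N) = -4 + 2*(N - 1*(-59)) = -4 + 2*(N + 59) = -4 + 2*(59 + N) = -4 + (118 + 2*N) = 114 + 2*N)
1/(((34/21)*18)*(-46) + h(74, r)) = 1/(((34/21)*18)*(-46) + (114 + 2*(-268))) = 1/(((34*(1/21))*18)*(-46) + (114 - 536)) = 1/(((34/21)*18)*(-46) - 422) = 1/((204/7)*(-46) - 422) = 1/(-9384/7 - 422) = 1/(-12338/7) = -7/12338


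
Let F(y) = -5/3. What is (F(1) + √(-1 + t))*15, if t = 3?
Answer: -25 + 15*√2 ≈ -3.7868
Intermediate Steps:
F(y) = -5/3 (F(y) = -5*⅓ = -5/3)
(F(1) + √(-1 + t))*15 = (-5/3 + √(-1 + 3))*15 = (-5/3 + √2)*15 = -25 + 15*√2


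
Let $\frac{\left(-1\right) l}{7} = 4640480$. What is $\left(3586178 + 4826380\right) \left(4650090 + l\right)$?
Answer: $-234148998204660$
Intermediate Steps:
$l = -32483360$ ($l = \left(-7\right) 4640480 = -32483360$)
$\left(3586178 + 4826380\right) \left(4650090 + l\right) = \left(3586178 + 4826380\right) \left(4650090 - 32483360\right) = 8412558 \left(-27833270\right) = -234148998204660$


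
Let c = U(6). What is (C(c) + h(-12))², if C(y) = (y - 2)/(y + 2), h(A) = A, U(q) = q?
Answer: 529/4 ≈ 132.25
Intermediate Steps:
c = 6
C(y) = (-2 + y)/(2 + y)
(C(c) + h(-12))² = ((-2 + 6)/(2 + 6) - 12)² = (4/8 - 12)² = ((⅛)*4 - 12)² = (½ - 12)² = (-23/2)² = 529/4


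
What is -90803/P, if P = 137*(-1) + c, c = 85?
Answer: 90803/52 ≈ 1746.2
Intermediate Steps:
P = -52 (P = 137*(-1) + 85 = -137 + 85 = -52)
-90803/P = -90803/(-52) = -90803*(-1/52) = 90803/52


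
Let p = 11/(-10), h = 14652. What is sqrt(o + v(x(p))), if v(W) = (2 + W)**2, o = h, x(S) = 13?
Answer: 3*sqrt(1653) ≈ 121.97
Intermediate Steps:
p = -11/10 (p = 11*(-1/10) = -11/10 ≈ -1.1000)
o = 14652
sqrt(o + v(x(p))) = sqrt(14652 + (2 + 13)**2) = sqrt(14652 + 15**2) = sqrt(14652 + 225) = sqrt(14877) = 3*sqrt(1653)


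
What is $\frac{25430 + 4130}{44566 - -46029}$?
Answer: $\frac{5912}{18119} \approx 0.32629$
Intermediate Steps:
$\frac{25430 + 4130}{44566 - -46029} = \frac{29560}{44566 + 46029} = \frac{29560}{90595} = 29560 \cdot \frac{1}{90595} = \frac{5912}{18119}$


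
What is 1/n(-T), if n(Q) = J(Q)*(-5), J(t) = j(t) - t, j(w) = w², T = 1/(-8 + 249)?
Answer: -58081/1210 ≈ -48.001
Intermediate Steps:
T = 1/241 ≈ 0.0041494
J(t) = t² - t
n(Q) = -5*Q*(-1 + Q) (n(Q) = (Q*(-1 + Q))*(-5) = -5*Q*(-1 + Q))
1/n(-T) = 1/(5*(-1*1/241)*(1 - (-1)/241)) = 1/(5*(-1/241)*(1 - 1*(-1/241))) = 1/(5*(-1/241)*(1 + 1/241)) = 1/(5*(-1/241)*(242/241)) = 1/(-1210/58081) = -58081/1210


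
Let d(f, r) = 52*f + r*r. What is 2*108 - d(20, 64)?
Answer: -4920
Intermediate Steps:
d(f, r) = r² + 52*f (d(f, r) = 52*f + r² = r² + 52*f)
2*108 - d(20, 64) = 2*108 - (64² + 52*20) = 216 - (4096 + 1040) = 216 - 1*5136 = 216 - 5136 = -4920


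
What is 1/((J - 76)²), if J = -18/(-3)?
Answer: 1/4900 ≈ 0.00020408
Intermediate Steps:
J = 6 (J = -18*(-⅓) = 6)
1/((J - 76)²) = 1/((6 - 76)²) = 1/((-70)²) = 1/4900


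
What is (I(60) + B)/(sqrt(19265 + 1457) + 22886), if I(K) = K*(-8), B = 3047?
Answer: 1727893/15404361 - 151*sqrt(20722)/30808722 ≈ 0.11146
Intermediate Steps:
I(K) = -8*K
(I(60) + B)/(sqrt(19265 + 1457) + 22886) = (-8*60 + 3047)/(sqrt(19265 + 1457) + 22886) = (-480 + 3047)/(sqrt(20722) + 22886) = 2567/(22886 + sqrt(20722))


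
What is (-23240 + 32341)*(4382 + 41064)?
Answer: 413604046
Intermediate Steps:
(-23240 + 32341)*(4382 + 41064) = 9101*45446 = 413604046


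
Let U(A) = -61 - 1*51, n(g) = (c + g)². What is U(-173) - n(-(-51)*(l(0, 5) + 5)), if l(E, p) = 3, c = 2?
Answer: -168212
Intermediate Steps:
n(g) = (2 + g)²
U(A) = -112 (U(A) = -61 - 51 = -112)
U(-173) - n(-(-51)*(l(0, 5) + 5)) = -112 - (2 - (-51)*(3 + 5))² = -112 - (2 - (-51)*8)² = -112 - (2 - 17*(-24))² = -112 - (2 + 408)² = -112 - 1*410² = -112 - 1*168100 = -112 - 168100 = -168212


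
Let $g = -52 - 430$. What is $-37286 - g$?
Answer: $-36804$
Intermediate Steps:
$g = -482$ ($g = -52 - 430 = -482$)
$-37286 - g = -37286 - -482 = -37286 + 482 = -36804$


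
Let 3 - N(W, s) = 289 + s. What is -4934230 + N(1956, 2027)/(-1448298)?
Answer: -794026159803/160922 ≈ -4.9342e+6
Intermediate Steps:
N(W, s) = -286 - s (N(W, s) = 3 - (289 + s) = 3 + (-289 - s) = -286 - s)
-4934230 + N(1956, 2027)/(-1448298) = -4934230 + (-286 - 1*2027)/(-1448298) = -4934230 + (-286 - 2027)*(-1/1448298) = -4934230 - 2313*(-1/1448298) = -4934230 + 257/160922 = -794026159803/160922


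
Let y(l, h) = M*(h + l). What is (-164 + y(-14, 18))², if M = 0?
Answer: 26896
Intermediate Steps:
y(l, h) = 0 (y(l, h) = 0*(h + l) = 0)
(-164 + y(-14, 18))² = (-164 + 0)² = (-164)² = 26896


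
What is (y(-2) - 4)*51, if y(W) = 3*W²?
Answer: 408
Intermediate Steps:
(y(-2) - 4)*51 = (3*(-2)² - 4)*51 = (3*4 - 4)*51 = (12 - 4)*51 = 8*51 = 408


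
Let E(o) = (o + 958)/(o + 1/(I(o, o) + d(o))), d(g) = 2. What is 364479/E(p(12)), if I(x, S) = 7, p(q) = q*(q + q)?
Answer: 315031349/3738 ≈ 84278.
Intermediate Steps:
p(q) = 2*q² (p(q) = q*(2*q) = 2*q²)
E(o) = (958 + o)/(⅑ + o) (E(o) = (o + 958)/(o + 1/(7 + 2)) = (958 + o)/(o + 1/9) = (958 + o)/(o + ⅑) = (958 + o)/(⅑ + o))
364479/E(p(12)) = 364479/((9*(958 + 2*12²)/(1 + 9*(2*12²)))) = 364479/((9*(958 + 2*144)/(1 + 9*(2*144)))) = 364479/((9*(958 + 288)/(1 + 9*288))) = 364479/((9*1246/(1 + 2592))) = 364479/((9*1246/2593)) = 364479/((9*(1/2593)*1246)) = 364479/(11214/2593) = 364479*(2593/11214) = 315031349/3738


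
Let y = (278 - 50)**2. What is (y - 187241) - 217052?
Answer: -352309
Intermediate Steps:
y = 51984 (y = 228**2 = 51984)
(y - 187241) - 217052 = (51984 - 187241) - 217052 = -135257 - 217052 = -352309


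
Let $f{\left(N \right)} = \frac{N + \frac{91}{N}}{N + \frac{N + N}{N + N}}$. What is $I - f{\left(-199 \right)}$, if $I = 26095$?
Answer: $\frac{514077749}{19701} \approx 26094.0$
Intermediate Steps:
$f{\left(N \right)} = \frac{N + \frac{91}{N}}{1 + N}$ ($f{\left(N \right)} = \frac{N + \frac{91}{N}}{N + \frac{2 N}{2 N}} = \frac{N + \frac{91}{N}}{N + 2 N \frac{1}{2 N}} = \frac{N + \frac{91}{N}}{N + 1} = \frac{N + \frac{91}{N}}{1 + N}$)
$I - f{\left(-199 \right)} = 26095 - \frac{91 + \left(-199\right)^{2}}{\left(-199\right) \left(1 - 199\right)} = 26095 - - \frac{91 + 39601}{199 \left(-198\right)} = 26095 - \left(- \frac{1}{199}\right) \left(- \frac{1}{198}\right) 39692 = 26095 - \frac{19846}{19701} = \frac{514077749}{19701}$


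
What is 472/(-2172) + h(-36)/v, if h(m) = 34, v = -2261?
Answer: -16780/72219 ≈ -0.23235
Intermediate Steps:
472/(-2172) + h(-36)/v = 472/(-2172) + 34/(-2261) = 472*(-1/2172) + 34*(-1/2261) = -118/543 - 2/133 = -16780/72219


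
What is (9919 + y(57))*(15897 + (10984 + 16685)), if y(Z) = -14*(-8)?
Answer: 437010546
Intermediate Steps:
y(Z) = 112
(9919 + y(57))*(15897 + (10984 + 16685)) = (9919 + 112)*(15897 + (10984 + 16685)) = 10031*(15897 + 27669) = 10031*43566 = 437010546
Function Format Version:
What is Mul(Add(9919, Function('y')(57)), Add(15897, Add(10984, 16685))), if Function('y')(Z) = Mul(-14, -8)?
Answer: 437010546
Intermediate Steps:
Function('y')(Z) = 112
Mul(Add(9919, Function('y')(57)), Add(15897, Add(10984, 16685))) = Mul(Add(9919, 112), Add(15897, Add(10984, 16685))) = Mul(10031, Add(15897, 27669)) = Mul(10031, 43566) = 437010546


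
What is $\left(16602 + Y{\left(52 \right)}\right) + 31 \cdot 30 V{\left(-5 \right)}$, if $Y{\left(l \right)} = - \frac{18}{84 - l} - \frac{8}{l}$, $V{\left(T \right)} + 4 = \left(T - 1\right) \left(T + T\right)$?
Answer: $\frac{14285707}{208} \approx 68681.0$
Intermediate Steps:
$V{\left(T \right)} = -4 + 2 T \left(-1 + T\right)$ ($V{\left(T \right)} = -4 + \left(T - 1\right) \left(T + T\right) = -4 + \left(-1 + T\right) 2 T = -4 + 2 T \left(-1 + T\right)$)
$\left(16602 + Y{\left(52 \right)}\right) + 31 \cdot 30 V{\left(-5 \right)} = \left(16602 + \frac{2 \left(336 + 5 \cdot 52\right)}{52 \left(-84 + 52\right)}\right) + 31 \cdot 30 \left(-4 - -10 + 2 \left(-5\right)^{2}\right) = \left(16602 + 2 \cdot \frac{1}{52} \frac{1}{-32} \left(336 + 260\right)\right) + 930 \left(-4 + 10 + 2 \cdot 25\right) = \left(16602 + 2 \cdot \frac{1}{52} \left(- \frac{1}{32}\right) 596\right) + 930 \left(-4 + 10 + 50\right) = \left(16602 - \frac{149}{208}\right) + 930 \cdot 56 = \frac{3453067}{208} + 52080 = \frac{14285707}{208}$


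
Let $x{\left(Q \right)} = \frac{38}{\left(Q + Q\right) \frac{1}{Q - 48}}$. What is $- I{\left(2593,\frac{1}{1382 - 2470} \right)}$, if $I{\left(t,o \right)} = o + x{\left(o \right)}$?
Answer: $- \frac{1079595199}{1088} \approx -9.9228 \cdot 10^{5}$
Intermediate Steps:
$x{\left(Q \right)} = \frac{19 \left(-48 + Q\right)}{Q}$ ($x{\left(Q \right)} = \frac{38}{2 Q \frac{1}{-48 + Q}} = 38 \frac{-48 + Q}{2 Q} = \frac{19 \left(-48 + Q\right)}{Q}$)
$I{\left(t,o \right)} = 19 + o - \frac{912}{o}$ ($I{\left(t,o \right)} = o + \left(19 - \frac{912}{o}\right) = 19 + o - \frac{912}{o}$)
$- I{\left(2593,\frac{1}{1382 - 2470} \right)} = - (19 + \frac{1}{1382 - 2470} - \frac{912}{\frac{1}{1382 - 2470}}) = - (19 + \frac{1}{-1088} - \frac{912}{\frac{1}{-1088}}) = - (19 - \frac{1}{1088} - \frac{912}{- \frac{1}{1088}}) = - (19 - \frac{1}{1088} - -992256) = - (19 - \frac{1}{1088} + 992256) = \left(-1\right) \frac{1079595199}{1088} = - \frac{1079595199}{1088}$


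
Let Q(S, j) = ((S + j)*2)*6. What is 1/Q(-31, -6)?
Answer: -1/444 ≈ -0.0022523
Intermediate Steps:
Q(S, j) = 12*S + 12*j (Q(S, j) = (2*S + 2*j)*6 = 12*S + 12*j)
1/Q(-31, -6) = 1/(12*(-31) + 12*(-6)) = 1/(-372 - 72) = 1/(-444) = -1/444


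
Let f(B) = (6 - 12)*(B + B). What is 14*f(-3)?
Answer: 504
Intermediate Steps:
f(B) = -12*B
14*f(-3) = 14*(-12*(-3)) = 14*36 = 504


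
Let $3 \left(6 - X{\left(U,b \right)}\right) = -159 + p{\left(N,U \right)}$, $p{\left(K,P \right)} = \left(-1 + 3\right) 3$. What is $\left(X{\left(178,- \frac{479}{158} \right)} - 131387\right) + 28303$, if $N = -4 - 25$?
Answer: $-103027$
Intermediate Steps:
$N = -29$ ($N = -4 - 25 = -29$)
$p{\left(K,P \right)} = 6$ ($p{\left(K,P \right)} = 2 \cdot 3 = 6$)
$X{\left(U,b \right)} = 57$ ($X{\left(U,b \right)} = 6 - \frac{-159 + 6}{3} = 6 - -51 = 6 + 51 = 57$)
$\left(X{\left(178,- \frac{479}{158} \right)} - 131387\right) + 28303 = \left(57 - 131387\right) + 28303 = -131330 + 28303 = -103027$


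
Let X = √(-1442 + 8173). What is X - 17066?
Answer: -17066 + √6731 ≈ -16984.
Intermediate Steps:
X = √6731 ≈ 82.043
X - 17066 = √6731 - 17066 = -17066 + √6731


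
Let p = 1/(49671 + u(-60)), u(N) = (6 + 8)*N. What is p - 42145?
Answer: -2057982494/48831 ≈ -42145.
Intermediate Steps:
u(N) = 14*N
p = 1/48831 (p = 1/(49671 + 14*(-60)) = 1/(49671 - 840) = 1/48831 ≈ 2.0479e-5)
p - 42145 = 1/48831 - 42145 = -2057982494/48831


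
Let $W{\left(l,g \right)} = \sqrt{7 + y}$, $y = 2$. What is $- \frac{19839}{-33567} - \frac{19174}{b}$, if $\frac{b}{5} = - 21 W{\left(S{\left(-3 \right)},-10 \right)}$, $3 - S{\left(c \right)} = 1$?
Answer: $\frac{216620981}{3524535} \approx 61.461$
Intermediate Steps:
$S{\left(c \right)} = 2$ ($S{\left(c \right)} = 3 - 1 = 2$)
$W{\left(l,g \right)} = 3$ ($W{\left(l,g \right)} = \sqrt{7 + 2} = \sqrt{9} = 3$)
$b = -315$ ($b = 5 \left(\left(-21\right) 3\right) = 5 \left(-63\right) = -315$)
$- \frac{19839}{-33567} - \frac{19174}{b} = - \frac{19839}{-33567} - \frac{19174}{-315} = \left(-19839\right) \left(- \frac{1}{33567}\right) - - \frac{19174}{315} = \frac{6613}{11189} + \frac{19174}{315} = \frac{216620981}{3524535}$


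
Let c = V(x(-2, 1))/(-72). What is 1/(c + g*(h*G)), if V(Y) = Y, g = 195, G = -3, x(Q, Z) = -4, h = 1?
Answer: -18/10529 ≈ -0.0017096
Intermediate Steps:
c = 1/18 (c = -4/(-72) = -4*(-1/72) = 1/18 ≈ 0.055556)
1/(c + g*(h*G)) = 1/(1/18 + 195*(1*(-3))) = 1/(1/18 + 195*(-3)) = 1/(1/18 - 585) = 1/(-10529/18) = -18/10529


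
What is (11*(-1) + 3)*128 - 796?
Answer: -1820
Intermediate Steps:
(11*(-1) + 3)*128 - 796 = (-11 + 3)*128 - 796 = -8*128 - 796 = -1024 - 796 = -1820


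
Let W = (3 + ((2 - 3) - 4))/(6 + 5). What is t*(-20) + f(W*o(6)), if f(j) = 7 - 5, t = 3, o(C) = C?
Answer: -58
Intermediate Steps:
W = -2/11 (W = (3 + (-1 - 4))/11 = (3 - 5)*(1/11) = -2*1/11 = -2/11 ≈ -0.18182)
f(j) = 2
t*(-20) + f(W*o(6)) = 3*(-20) + 2 = -60 + 2 = -58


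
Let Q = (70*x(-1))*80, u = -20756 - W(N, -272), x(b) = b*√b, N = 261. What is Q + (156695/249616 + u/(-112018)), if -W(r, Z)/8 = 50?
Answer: 11316921903/13980742544 - 5600*I ≈ 0.80947 - 5600.0*I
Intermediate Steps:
x(b) = b^(3/2)
W(r, Z) = -400 (W(r, Z) = -8*50 = -400)
u = -20356 (u = -20756 - 1*(-400) = -20756 + 400 = -20356)
Q = -5600*I (Q = (70*(-1)^(3/2))*80 = (70*(-I))*80 = -70*I*80 = -5600*I ≈ -5600.0*I)
Q + (156695/249616 + u/(-112018)) = -5600*I + (156695/249616 - 20356/(-112018)) = -5600*I + (156695*(1/249616) - 20356*(-1/112018)) = -5600*I + (156695/249616 + 10178/56009) = -5600*I + 11316921903/13980742544 = 11316921903/13980742544 - 5600*I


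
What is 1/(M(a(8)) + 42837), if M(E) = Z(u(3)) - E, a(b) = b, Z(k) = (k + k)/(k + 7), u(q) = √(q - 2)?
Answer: 4/171317 ≈ 2.3349e-5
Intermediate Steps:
u(q) = √(-2 + q)
Z(k) = 2*k/(7 + k) (Z(k) = (2*k)/(7 + k) = 2*k/(7 + k))
M(E) = ¼ - E (M(E) = 2*√(-2 + 3)/(7 + √(-2 + 3)) - E = 2*√1/(7 + √1) - E = 2*1/(7 + 1) - E = 2*1/8 - E = 2*1*(⅛) - E = ¼ - E)
1/(M(a(8)) + 42837) = 1/((¼ - 1*8) + 42837) = 1/((¼ - 8) + 42837) = 1/(-31/4 + 42837) = 1/(171317/4) = 4/171317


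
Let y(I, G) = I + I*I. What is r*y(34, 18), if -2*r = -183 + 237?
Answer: -32130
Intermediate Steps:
y(I, G) = I + I²
r = -27 (r = -(-183 + 237)/2 = -½*54 = -27)
r*y(34, 18) = -918*(1 + 34) = -918*35 = -27*1190 = -32130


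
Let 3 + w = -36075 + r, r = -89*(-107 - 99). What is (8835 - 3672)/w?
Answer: -5163/17744 ≈ -0.29097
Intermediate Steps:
r = 18334 (r = -89*(-206) = 18334)
w = -17744 (w = -3 + (-36075 + 18334) = -3 - 17741 = -17744)
(8835 - 3672)/w = (8835 - 3672)/(-17744) = 5163*(-1/17744) = -5163/17744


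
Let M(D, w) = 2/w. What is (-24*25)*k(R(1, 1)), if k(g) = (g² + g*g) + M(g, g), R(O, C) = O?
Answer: -2400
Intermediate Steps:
k(g) = 2/g + 2*g² (k(g) = (g² + g*g) + 2/g = (g² + g²) + 2/g = 2*g² + 2/g = 2/g + 2*g²)
(-24*25)*k(R(1, 1)) = (-24*25)*(2*(1 + 1³)/1) = -1200*(1 + 1) = -1200*2 = -600*4 = -2400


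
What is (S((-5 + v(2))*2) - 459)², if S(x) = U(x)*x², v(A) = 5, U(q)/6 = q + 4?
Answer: 210681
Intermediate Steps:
U(q) = 24 + 6*q (U(q) = 6*(q + 4) = 6*(4 + q) = 24 + 6*q)
S(x) = x²*(24 + 6*x) (S(x) = (24 + 6*x)*x² = x²*(24 + 6*x))
(S((-5 + v(2))*2) - 459)² = (6*((-5 + 5)*2)²*(4 + (-5 + 5)*2) - 459)² = (6*(0*2)²*(4 + 0*2) - 459)² = (6*0²*(4 + 0) - 459)² = (6*0*4 - 459)² = (0 - 459)² = (-459)² = 210681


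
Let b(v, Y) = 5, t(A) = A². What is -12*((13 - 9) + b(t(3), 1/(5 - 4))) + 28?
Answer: -80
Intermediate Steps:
-12*((13 - 9) + b(t(3), 1/(5 - 4))) + 28 = -12*((13 - 9) + 5) + 28 = -12*(4 + 5) + 28 = -12*9 + 28 = -108 + 28 = -80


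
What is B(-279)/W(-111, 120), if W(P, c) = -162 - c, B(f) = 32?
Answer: -16/141 ≈ -0.11348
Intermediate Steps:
B(-279)/W(-111, 120) = 32/(-162 - 1*120) = 32/(-162 - 120) = 32/(-282) = 32*(-1/282) = -16/141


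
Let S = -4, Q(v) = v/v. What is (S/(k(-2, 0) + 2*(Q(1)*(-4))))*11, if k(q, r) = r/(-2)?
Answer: 11/2 ≈ 5.5000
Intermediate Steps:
Q(v) = 1
k(q, r) = -r/2 (k(q, r) = r*(-½) = -r/2)
(S/(k(-2, 0) + 2*(Q(1)*(-4))))*11 = (-4/(-½*0 + 2*(1*(-4))))*11 = (-4/(0 + 2*(-4)))*11 = (-4/(0 - 8))*11 = (-4/(-8))*11 = -⅛*(-4)*11 = (½)*11 = 11/2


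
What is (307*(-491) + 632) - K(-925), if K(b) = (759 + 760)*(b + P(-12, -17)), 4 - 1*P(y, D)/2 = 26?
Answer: 1321806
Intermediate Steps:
P(y, D) = -44 (P(y, D) = 8 - 2*26 = 8 - 52 = -44)
K(b) = -66836 + 1519*b (K(b) = (759 + 760)*(b - 44) = 1519*(-44 + b) = -66836 + 1519*b)
(307*(-491) + 632) - K(-925) = (307*(-491) + 632) - (-66836 + 1519*(-925)) = (-150737 + 632) - (-66836 - 1405075) = -150105 - 1*(-1471911) = -150105 + 1471911 = 1321806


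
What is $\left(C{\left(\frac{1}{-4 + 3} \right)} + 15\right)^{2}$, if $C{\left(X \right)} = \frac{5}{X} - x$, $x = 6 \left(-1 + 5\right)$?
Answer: $196$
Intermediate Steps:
$x = 24$ ($x = 6 \cdot 4 = 24$)
$C{\left(X \right)} = -24 + \frac{5}{X}$ ($C{\left(X \right)} = \frac{5}{X} - 24 = -24 + \frac{5}{X}$)
$\left(C{\left(\frac{1}{-4 + 3} \right)} + 15\right)^{2} = \left(\left(-24 + \frac{5}{\frac{1}{-4 + 3}}\right) + 15\right)^{2} = \left(\left(-24 + \frac{5}{\frac{1}{-1}}\right) + 15\right)^{2} = \left(\left(-24 + \frac{5}{-1}\right) + 15\right)^{2} = \left(\left(-24 + 5 \left(-1\right)\right) + 15\right)^{2} = \left(\left(-24 - 5\right) + 15\right)^{2} = \left(-29 + 15\right)^{2} = \left(-14\right)^{2} = 196$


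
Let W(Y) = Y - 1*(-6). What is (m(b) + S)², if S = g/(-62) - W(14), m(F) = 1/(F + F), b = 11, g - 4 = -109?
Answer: 38775529/116281 ≈ 333.46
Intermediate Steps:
g = -105 (g = 4 - 109 = -105)
W(Y) = 6 + Y (W(Y) = Y + 6 = 6 + Y)
m(F) = 1/(2*F)
S = -1135/62 (S = -105/(-62) - (6 + 14) = -105*(-1/62) - 1*20 = 105/62 - 20 = -1135/62 ≈ -18.306)
(m(b) + S)² = ((½)/11 - 1135/62)² = ((½)*(1/11) - 1135/62)² = (1/22 - 1135/62)² = (-6227/341)² = 38775529/116281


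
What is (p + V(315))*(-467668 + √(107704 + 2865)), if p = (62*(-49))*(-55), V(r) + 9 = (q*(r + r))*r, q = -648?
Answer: 60061908623692 - 128428519*√110569 ≈ 6.0019e+13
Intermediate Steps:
V(r) = -9 - 1296*r² (V(r) = -9 + (-648*(r + r))*r = -9 + (-1296*r)*r = -9 - 1296*r²)
p = 167090 (p = -3038*(-55) = 167090)
(p + V(315))*(-467668 + √(107704 + 2865)) = (167090 + (-9 - 1296*315²))*(-467668 + √(107704 + 2865)) = (167090 + (-9 - 1296*99225))*(-467668 + √110569) = (167090 + (-9 - 128595600))*(-467668 + √110569) = (167090 - 128595609)*(-467668 + √110569) = -128428519*(-467668 + √110569) = 60061908623692 - 128428519*√110569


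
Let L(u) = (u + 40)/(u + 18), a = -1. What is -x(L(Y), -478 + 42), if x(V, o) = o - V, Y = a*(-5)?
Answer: 10073/23 ≈ 437.96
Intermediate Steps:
Y = 5 (Y = -1*(-5) = 5)
L(u) = (40 + u)/(18 + u)
-x(L(Y), -478 + 42) = -((-478 + 42) - (40 + 5)/(18 + 5)) = -(-436 - 45/23) = -1*(-10073/23) = 10073/23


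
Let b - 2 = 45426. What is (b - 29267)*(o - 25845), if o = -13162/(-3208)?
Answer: -669854040639/1604 ≈ -4.1761e+8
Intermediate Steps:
o = 6581/1604 (o = -13162*(-1/3208) = 6581/1604 ≈ 4.1029)
b = 45428 (b = 2 + 45426 = 45428)
(b - 29267)*(o - 25845) = (45428 - 29267)*(6581/1604 - 25845) = 16161*(-41448799/1604) = -669854040639/1604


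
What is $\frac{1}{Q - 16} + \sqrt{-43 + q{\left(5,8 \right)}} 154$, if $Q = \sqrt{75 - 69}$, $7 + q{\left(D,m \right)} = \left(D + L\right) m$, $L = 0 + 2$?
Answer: $- \frac{8}{125} + \frac{38499 \sqrt{6}}{250} \approx 377.15$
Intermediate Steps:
$L = 2$
$q{\left(D,m \right)} = -7 + m \left(2 + D\right)$ ($q{\left(D,m \right)} = -7 + \left(D + 2\right) m = -7 + \left(2 + D\right) m = -7 + m \left(2 + D\right)$)
$Q = \sqrt{6} \approx 2.4495$
$\frac{1}{Q - 16} + \sqrt{-43 + q{\left(5,8 \right)}} 154 = \frac{1}{\sqrt{6} - 16} + \sqrt{-43 + \left(-7 + 2 \cdot 8 + 5 \cdot 8\right)} 154 = \frac{1}{-16 + \sqrt{6}} + \sqrt{-43 + \left(-7 + 16 + 40\right)} 154 = \frac{1}{-16 + \sqrt{6}} + \sqrt{-43 + 49} \cdot 154 = \frac{1}{-16 + \sqrt{6}} + \sqrt{6} \cdot 154 = \frac{1}{-16 + \sqrt{6}} + 154 \sqrt{6}$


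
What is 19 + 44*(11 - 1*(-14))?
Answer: 1119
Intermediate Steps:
19 + 44*(11 - 1*(-14)) = 19 + 44*(11 + 14) = 19 + 44*25 = 19 + 1100 = 1119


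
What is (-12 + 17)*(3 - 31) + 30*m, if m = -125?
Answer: -3890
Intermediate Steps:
(-12 + 17)*(3 - 31) + 30*m = (-12 + 17)*(3 - 31) + 30*(-125) = 5*(-28) - 3750 = -140 - 3750 = -3890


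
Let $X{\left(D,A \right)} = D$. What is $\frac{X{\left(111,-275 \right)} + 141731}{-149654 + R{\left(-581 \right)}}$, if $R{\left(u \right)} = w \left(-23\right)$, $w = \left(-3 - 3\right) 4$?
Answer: $- \frac{70921}{74551} \approx -0.95131$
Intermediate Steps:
$w = -24$ ($w = \left(-6\right) 4 = -24$)
$R{\left(u \right)} = 552$ ($R{\left(u \right)} = \left(-24\right) \left(-23\right) = 552$)
$\frac{X{\left(111,-275 \right)} + 141731}{-149654 + R{\left(-581 \right)}} = \frac{111 + 141731}{-149654 + 552} = \frac{141842}{-149102} = 141842 \left(- \frac{1}{149102}\right) = - \frac{70921}{74551}$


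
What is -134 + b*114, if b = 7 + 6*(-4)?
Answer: -2072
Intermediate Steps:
b = -17 (b = 7 - 24 = -17)
-134 + b*114 = -134 - 17*114 = -134 - 1938 = -2072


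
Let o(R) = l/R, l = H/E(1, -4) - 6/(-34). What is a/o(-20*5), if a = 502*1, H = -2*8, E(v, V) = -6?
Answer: -512040/29 ≈ -17657.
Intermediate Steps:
H = -16
l = 145/51 (l = -16/(-6) - 6/(-34) = -16*(-1/6) - 6*(-1/34) = 8/3 + 3/17 = 145/51 ≈ 2.8431)
a = 502
o(R) = 145/(51*R)
a/o(-20*5) = 502/((145/(51*((-20*5))))) = 502/(((145/51)/(-100))) = 502/(((145/51)*(-1/100))) = 502/(-29/1020) = 502*(-1020/29) = -512040/29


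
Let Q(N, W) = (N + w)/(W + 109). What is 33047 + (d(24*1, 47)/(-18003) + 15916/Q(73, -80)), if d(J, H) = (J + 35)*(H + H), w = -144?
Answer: 33931174553/1278213 ≈ 26546.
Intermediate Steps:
Q(N, W) = (-144 + N)/(109 + W) (Q(N, W) = (N - 144)/(W + 109) = (-144 + N)/(109 + W))
d(J, H) = 2*H*(35 + J) (d(J, H) = (35 + J)*(2*H) = 2*H*(35 + J))
33047 + (d(24*1, 47)/(-18003) + 15916/Q(73, -80)) = 33047 + ((2*47*(35 + 24*1))/(-18003) + 15916/(((-144 + 73)/(109 - 80)))) = 33047 + ((2*47*(35 + 24))*(-1/18003) + 15916/((-71/29))) = 33047 + ((2*47*59)*(-1/18003) + 15916/(((1/29)*(-71)))) = 33047 + (5546*(-1/18003) + 15916/(-71/29)) = 33047 + (-5546/18003 + 15916*(-29/71)) = 33047 + (-5546/18003 - 461564/71) = 33047 - 8309930458/1278213 = 33931174553/1278213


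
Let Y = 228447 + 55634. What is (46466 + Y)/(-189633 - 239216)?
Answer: -330547/428849 ≈ -0.77078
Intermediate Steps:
Y = 284081
(46466 + Y)/(-189633 - 239216) = (46466 + 284081)/(-189633 - 239216) = 330547/(-428849) = 330547*(-1/428849) = -330547/428849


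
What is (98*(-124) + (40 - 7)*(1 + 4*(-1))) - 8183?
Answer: -20434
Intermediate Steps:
(98*(-124) + (40 - 7)*(1 + 4*(-1))) - 8183 = (-12152 + 33*(1 - 4)) - 8183 = (-12152 + 33*(-3)) - 8183 = (-12152 - 99) - 8183 = -12251 - 8183 = -20434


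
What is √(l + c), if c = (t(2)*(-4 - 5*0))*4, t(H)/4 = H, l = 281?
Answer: 3*√17 ≈ 12.369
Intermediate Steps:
t(H) = 4*H
c = -128 (c = ((4*2)*(-4 - 5*0))*4 = (8*(-4 + 0))*4 = (8*(-4))*4 = -32*4 = -128)
√(l + c) = √(281 - 128) = √153 = 3*√17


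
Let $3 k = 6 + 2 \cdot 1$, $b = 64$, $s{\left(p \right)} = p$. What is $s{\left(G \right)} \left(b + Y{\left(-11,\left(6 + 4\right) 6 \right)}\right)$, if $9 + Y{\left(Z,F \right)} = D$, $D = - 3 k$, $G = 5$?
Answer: $235$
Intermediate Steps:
$k = \frac{8}{3}$ ($k = \frac{6 + 2 \cdot 1}{3} = \frac{6 + 2}{3} = \frac{1}{3} \cdot 8 = \frac{8}{3} \approx 2.6667$)
$D = -8$ ($D = \left(-3\right) \frac{8}{3} = -8$)
$Y{\left(Z,F \right)} = -17$ ($Y{\left(Z,F \right)} = -9 - 8 = -17$)
$s{\left(G \right)} \left(b + Y{\left(-11,\left(6 + 4\right) 6 \right)}\right) = 5 \left(64 - 17\right) = 5 \cdot 47 = 235$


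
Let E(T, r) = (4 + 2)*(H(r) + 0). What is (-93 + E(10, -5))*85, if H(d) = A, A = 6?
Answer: -4845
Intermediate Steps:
H(d) = 6
E(T, r) = 36 (E(T, r) = (4 + 2)*(6 + 0) = 6*6 = 36)
(-93 + E(10, -5))*85 = (-93 + 36)*85 = -57*85 = -4845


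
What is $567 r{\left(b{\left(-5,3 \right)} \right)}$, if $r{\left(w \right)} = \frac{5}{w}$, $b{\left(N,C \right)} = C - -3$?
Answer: $\frac{945}{2} \approx 472.5$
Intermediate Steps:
$b{\left(N,C \right)} = 3 + C$ ($b{\left(N,C \right)} = C + 3 = 3 + C$)
$567 r{\left(b{\left(-5,3 \right)} \right)} = 567 \frac{5}{3 + 3} = 567 \cdot \frac{5}{6} = \frac{945}{2}$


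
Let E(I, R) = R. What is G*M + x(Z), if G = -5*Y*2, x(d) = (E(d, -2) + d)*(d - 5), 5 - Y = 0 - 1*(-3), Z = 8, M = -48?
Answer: 978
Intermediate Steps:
Y = 2 (Y = 5 - (0 - 1*(-3)) = 5 - (0 + 3) = 5 - 1*3 = 5 - 3 = 2)
x(d) = (-5 + d)*(-2 + d) (x(d) = (-2 + d)*(d - 5) = (-2 + d)*(-5 + d) = (-5 + d)*(-2 + d))
G = -20 (G = -5*2*2 = -10*2 = -20)
G*M + x(Z) = -20*(-48) + (10 + 8² - 7*8) = 960 + (10 + 64 - 56) = 960 + 18 = 978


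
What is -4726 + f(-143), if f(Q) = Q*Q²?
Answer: -2928933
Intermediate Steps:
f(Q) = Q³
-4726 + f(-143) = -4726 + (-143)³ = -4726 - 2924207 = -2928933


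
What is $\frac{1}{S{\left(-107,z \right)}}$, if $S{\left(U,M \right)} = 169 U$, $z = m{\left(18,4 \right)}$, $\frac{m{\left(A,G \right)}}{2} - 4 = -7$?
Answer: $- \frac{1}{18083} \approx -5.5301 \cdot 10^{-5}$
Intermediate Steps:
$m{\left(A,G \right)} = -6$ ($m{\left(A,G \right)} = 8 + 2 \left(-7\right) = 8 - 14 = -6$)
$z = -6$
$\frac{1}{S{\left(-107,z \right)}} = \frac{1}{169 \left(-107\right)} = \frac{1}{-18083} = - \frac{1}{18083}$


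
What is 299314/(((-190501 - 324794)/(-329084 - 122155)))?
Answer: 45020716682/171765 ≈ 2.6211e+5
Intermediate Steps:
299314/(((-190501 - 324794)/(-329084 - 122155))) = 299314/((-515295/(-451239))) = 299314/((-515295*(-1/451239))) = 299314/(171765/150413) = 299314*(150413/171765) = 45020716682/171765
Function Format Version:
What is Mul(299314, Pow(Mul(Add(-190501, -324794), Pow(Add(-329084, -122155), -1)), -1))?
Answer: Rational(45020716682, 171765) ≈ 2.6211e+5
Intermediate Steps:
Mul(299314, Pow(Mul(Add(-190501, -324794), Pow(Add(-329084, -122155), -1)), -1)) = Mul(299314, Pow(Mul(-515295, Pow(-451239, -1)), -1)) = Mul(299314, Pow(Mul(-515295, Rational(-1, 451239)), -1)) = Mul(299314, Pow(Rational(171765, 150413), -1)) = Mul(299314, Rational(150413, 171765)) = Rational(45020716682, 171765)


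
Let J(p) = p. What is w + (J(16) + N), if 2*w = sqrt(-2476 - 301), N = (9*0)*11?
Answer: 16 + I*sqrt(2777)/2 ≈ 16.0 + 26.349*I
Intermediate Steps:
N = 0 (N = 0*11 = 0)
w = I*sqrt(2777)/2 (w = sqrt(-2476 - 301)/2 = sqrt(-2777)/2 = (I*sqrt(2777))/2 = I*sqrt(2777)/2 ≈ 26.349*I)
w + (J(16) + N) = I*sqrt(2777)/2 + (16 + 0) = I*sqrt(2777)/2 + 16 = 16 + I*sqrt(2777)/2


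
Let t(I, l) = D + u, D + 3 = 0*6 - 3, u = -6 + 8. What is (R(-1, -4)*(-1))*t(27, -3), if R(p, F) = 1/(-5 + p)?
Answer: -⅔ ≈ -0.66667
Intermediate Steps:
u = 2
D = -6 (D = -3 + (0*6 - 3) = -3 + (0 - 3) = -3 - 3 = -6)
t(I, l) = -4 (t(I, l) = -6 + 2 = -4)
(R(-1, -4)*(-1))*t(27, -3) = (-1/(-5 - 1))*(-4) = (-1/(-6))*(-4) = -⅙*(-1)*(-4) = (⅙)*(-4) = -⅔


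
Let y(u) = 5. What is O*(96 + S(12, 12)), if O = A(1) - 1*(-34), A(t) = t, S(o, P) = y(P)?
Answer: 3535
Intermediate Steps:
S(o, P) = 5
O = 35 (O = 1 - 1*(-34) = 1 + 34 = 35)
O*(96 + S(12, 12)) = 35*(96 + 5) = 35*101 = 3535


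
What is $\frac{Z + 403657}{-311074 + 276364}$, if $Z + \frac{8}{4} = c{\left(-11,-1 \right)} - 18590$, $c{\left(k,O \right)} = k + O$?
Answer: $- \frac{128351}{11570} \approx -11.093$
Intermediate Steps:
$c{\left(k,O \right)} = O + k$
$Z = -18604$ ($Z = -2 - 18602 = -18604$)
$\frac{Z + 403657}{-311074 + 276364} = \frac{-18604 + 403657}{-311074 + 276364} = \frac{385053}{-34710} = 385053 \left(- \frac{1}{34710}\right) = - \frac{128351}{11570}$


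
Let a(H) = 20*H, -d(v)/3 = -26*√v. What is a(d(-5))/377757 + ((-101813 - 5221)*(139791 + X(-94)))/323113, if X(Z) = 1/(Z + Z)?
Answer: -1406464596519/30372622 + 520*I*√5/125919 ≈ -46307.0 + 0.0092342*I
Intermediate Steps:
d(v) = 78*√v (d(v) = -(-78)*√v = 78*√v)
X(Z) = 1/(2*Z)
a(d(-5))/377757 + ((-101813 - 5221)*(139791 + X(-94)))/323113 = (20*(78*√(-5)))/377757 + ((-101813 - 5221)*(139791 + (½)/(-94)))/323113 = (20*(78*(I*√5)))*(1/377757) - 107034*(139791 + (½)*(-1/94))*(1/323113) = (20*(78*I*√5))*(1/377757) - 107034*(139791 - 1/188)*(1/323113) = (1560*I*√5)*(1/377757) - 107034*26280707/188*(1/323113) = 520*I*√5/125919 - 1406464596519/94*1/323113 = 520*I*√5/125919 - 1406464596519/30372622 = -1406464596519/30372622 + 520*I*√5/125919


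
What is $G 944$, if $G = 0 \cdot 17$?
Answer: $0$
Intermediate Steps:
$G = 0$
$G 944 = 0 \cdot 944 = 0$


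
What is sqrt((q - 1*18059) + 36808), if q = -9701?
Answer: 2*sqrt(2262) ≈ 95.121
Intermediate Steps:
sqrt((q - 1*18059) + 36808) = sqrt((-9701 - 1*18059) + 36808) = sqrt((-9701 - 18059) + 36808) = sqrt(-27760 + 36808) = sqrt(9048) = 2*sqrt(2262)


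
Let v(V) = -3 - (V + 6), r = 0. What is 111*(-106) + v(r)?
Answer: -11775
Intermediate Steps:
v(V) = -9 - V (v(V) = -3 - (6 + V) = -3 + (-6 - V) = -9 - V)
111*(-106) + v(r) = 111*(-106) + (-9 - 1*0) = -11766 + (-9 + 0) = -11766 - 9 = -11775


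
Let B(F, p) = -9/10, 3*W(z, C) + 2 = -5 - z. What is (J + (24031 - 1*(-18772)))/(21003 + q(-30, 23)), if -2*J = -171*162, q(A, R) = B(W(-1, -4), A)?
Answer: 566540/210021 ≈ 2.6975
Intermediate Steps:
W(z, C) = -7/3 - z/3 (W(z, C) = -⅔ + (-5 - z)/3 = -⅔ + (-5/3 - z/3) = -7/3 - z/3)
B(F, p) = -9/10 (B(F, p) = -9*⅒ = -9/10)
q(A, R) = -9/10
J = 13851 (J = -(-171)*162/2 = -½*(-27702) = 13851)
(J + (24031 - 1*(-18772)))/(21003 + q(-30, 23)) = (13851 + (24031 - 1*(-18772)))/(21003 - 9/10) = (13851 + (24031 + 18772))/(210021/10) = (13851 + 42803)*(10/210021) = 56654*(10/210021) = 566540/210021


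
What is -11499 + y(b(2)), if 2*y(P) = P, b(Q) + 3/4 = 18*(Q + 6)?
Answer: -91419/8 ≈ -11427.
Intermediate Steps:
b(Q) = 429/4 + 18*Q (b(Q) = -¾ + 18*(Q + 6) = -¾ + 18*(6 + Q) = -¾ + (108 + 18*Q) = 429/4 + 18*Q)
y(P) = P/2
-11499 + y(b(2)) = -11499 + (429/4 + 18*2)/2 = -11499 + (429/4 + 36)/2 = -11499 + (½)*(573/4) = -11499 + 573/8 = -91419/8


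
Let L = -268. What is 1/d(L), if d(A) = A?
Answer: -1/268 ≈ -0.0037313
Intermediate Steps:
1/d(L) = 1/(-268) = -1/268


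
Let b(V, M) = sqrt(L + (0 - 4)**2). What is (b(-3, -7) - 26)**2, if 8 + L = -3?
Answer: (26 - sqrt(5))**2 ≈ 564.72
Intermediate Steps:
L = -11 (L = -8 - 3 = -11)
b(V, M) = sqrt(5) (b(V, M) = sqrt(-11 + (0 - 4)**2) = sqrt(-11 + (-4)**2) = sqrt(-11 + 16) = sqrt(5))
(b(-3, -7) - 26)**2 = (sqrt(5) - 26)**2 = (-26 + sqrt(5))**2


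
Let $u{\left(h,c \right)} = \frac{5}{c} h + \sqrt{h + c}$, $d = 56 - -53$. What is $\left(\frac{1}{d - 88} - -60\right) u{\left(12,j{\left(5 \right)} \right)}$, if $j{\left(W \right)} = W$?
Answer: $\frac{5044}{7} + \frac{1261 \sqrt{17}}{21} \approx 968.15$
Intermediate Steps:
$d = 109$ ($d = 56 + 53 = 109$)
$u{\left(h,c \right)} = \sqrt{c + h} + \frac{5 h}{c}$ ($u{\left(h,c \right)} = \frac{5 h}{c} + \sqrt{c + h} = \sqrt{c + h} + \frac{5 h}{c}$)
$\left(\frac{1}{d - 88} - -60\right) u{\left(12,j{\left(5 \right)} \right)} = \left(\frac{1}{109 - 88} - -60\right) \left(\sqrt{5 + 12} + 5 \cdot 12 \cdot \frac{1}{5}\right) = \left(\frac{1}{21} + \left(-5 + 65\right)\right) \left(\sqrt{17} + 5 \cdot 12 \cdot \frac{1}{5}\right) = \left(\frac{1}{21} + 60\right) \left(\sqrt{17} + 12\right) = \frac{1261 \left(12 + \sqrt{17}\right)}{21} = \frac{5044}{7} + \frac{1261 \sqrt{17}}{21}$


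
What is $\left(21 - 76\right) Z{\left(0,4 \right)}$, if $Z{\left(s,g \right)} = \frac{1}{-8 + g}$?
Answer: $\frac{55}{4} \approx 13.75$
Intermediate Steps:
$\left(21 - 76\right) Z{\left(0,4 \right)} = \frac{21 - 76}{-8 + 4} = - \frac{55}{-4} = \left(-55\right) \left(- \frac{1}{4}\right) = \frac{55}{4}$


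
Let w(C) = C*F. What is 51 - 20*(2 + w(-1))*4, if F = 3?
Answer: 131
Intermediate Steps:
w(C) = 3*C (w(C) = C*3 = 3*C)
51 - 20*(2 + w(-1))*4 = 51 - 20*(2 + 3*(-1))*4 = 51 - 20*(2 - 3)*4 = 51 - (-20)*4 = 51 - 20*(-4) = 51 + 80 = 131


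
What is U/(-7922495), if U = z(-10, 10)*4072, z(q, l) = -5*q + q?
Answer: -32576/1584499 ≈ -0.020559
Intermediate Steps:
z(q, l) = -4*q
U = 162880 (U = -4*(-10)*4072 = 40*4072 = 162880)
U/(-7922495) = 162880/(-7922495) = 162880*(-1/7922495) = -32576/1584499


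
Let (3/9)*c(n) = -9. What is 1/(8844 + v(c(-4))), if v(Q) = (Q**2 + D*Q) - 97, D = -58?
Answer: 1/11042 ≈ 9.0563e-5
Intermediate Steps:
c(n) = -27 (c(n) = 3*(-9) = -27)
v(Q) = -97 + Q**2 - 58*Q (v(Q) = (Q**2 - 58*Q) - 97 = -97 + Q**2 - 58*Q)
1/(8844 + v(c(-4))) = 1/(8844 + (-97 + (-27)**2 - 58*(-27))) = 1/(8844 + (-97 + 729 + 1566)) = 1/(8844 + 2198) = 1/11042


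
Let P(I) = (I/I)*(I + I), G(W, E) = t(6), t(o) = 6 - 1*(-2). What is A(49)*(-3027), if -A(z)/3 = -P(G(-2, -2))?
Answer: -145296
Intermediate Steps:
t(o) = 8 (t(o) = 6 + 2 = 8)
G(W, E) = 8
P(I) = 2*I (P(I) = 1*(2*I) = 2*I)
A(z) = 48 (A(z) = -(-3)*2*8 = -(-3)*16 = -3*(-16) = 48)
A(49)*(-3027) = 48*(-3027) = -145296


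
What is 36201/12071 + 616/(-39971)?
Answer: 1439554435/482489941 ≈ 2.9836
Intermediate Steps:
36201/12071 + 616/(-39971) = 36201*(1/12071) + 616*(-1/39971) = 36201/12071 - 616/39971 = 1439554435/482489941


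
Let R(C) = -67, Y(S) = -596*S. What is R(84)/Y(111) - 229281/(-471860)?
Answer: 1899991057/3902046270 ≈ 0.48692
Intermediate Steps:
R(84)/Y(111) - 229281/(-471860) = -67/((-596*111)) - 229281/(-471860) = -67/(-66156) - 229281*(-1/471860) = -67*(-1/66156) + 229281/471860 = 67/66156 + 229281/471860 = 1899991057/3902046270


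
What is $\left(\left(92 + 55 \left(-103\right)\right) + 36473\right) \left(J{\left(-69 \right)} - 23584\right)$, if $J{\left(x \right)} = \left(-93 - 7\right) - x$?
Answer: $-729703500$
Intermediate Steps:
$J{\left(x \right)} = -100 - x$ ($J{\left(x \right)} = \left(-93 - 7\right) - x = -100 - x$)
$\left(\left(92 + 55 \left(-103\right)\right) + 36473\right) \left(J{\left(-69 \right)} - 23584\right) = \left(\left(92 + 55 \left(-103\right)\right) + 36473\right) \left(\left(-100 - -69\right) - 23584\right) = \left(\left(92 - 5665\right) + 36473\right) \left(\left(-100 + 69\right) - 23584\right) = \left(-5573 + 36473\right) \left(-31 - 23584\right) = 30900 \left(-23615\right) = -729703500$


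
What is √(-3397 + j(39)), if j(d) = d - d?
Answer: I*√3397 ≈ 58.284*I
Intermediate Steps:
j(d) = 0
√(-3397 + j(39)) = √(-3397 + 0) = √(-3397) = I*√3397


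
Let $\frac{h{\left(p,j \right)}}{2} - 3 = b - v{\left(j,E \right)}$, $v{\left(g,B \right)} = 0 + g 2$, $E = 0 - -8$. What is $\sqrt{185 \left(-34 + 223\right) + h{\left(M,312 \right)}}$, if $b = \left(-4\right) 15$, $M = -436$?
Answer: $\sqrt{33603} \approx 183.31$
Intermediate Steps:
$E = 8$ ($E = 0 + 8 = 8$)
$b = -60$
$v{\left(g,B \right)} = 2 g$ ($v{\left(g,B \right)} = 0 + 2 g = 2 g$)
$h{\left(p,j \right)} = -114 - 4 j$ ($h{\left(p,j \right)} = 6 + 2 \left(-60 - 2 j\right) = 6 - \left(120 + 4 j\right) = -114 - 4 j$)
$\sqrt{185 \left(-34 + 223\right) + h{\left(M,312 \right)}} = \sqrt{185 \left(-34 + 223\right) - 1362} = \sqrt{185 \cdot 189 - 1362} = \sqrt{34965 - 1362} = \sqrt{33603}$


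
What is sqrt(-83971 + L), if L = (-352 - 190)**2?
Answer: sqrt(209793) ≈ 458.03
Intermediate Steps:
L = 293764 (L = (-542)**2 = 293764)
sqrt(-83971 + L) = sqrt(-83971 + 293764) = sqrt(209793)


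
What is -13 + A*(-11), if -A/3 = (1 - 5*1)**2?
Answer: 515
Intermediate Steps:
A = -48 (A = -3*(1 - 5*1)**2 = -3*(1 - 5)**2 = -3*(-4)**2 = -3*16 = -48)
-13 + A*(-11) = -13 - 48*(-11) = -13 + 528 = 515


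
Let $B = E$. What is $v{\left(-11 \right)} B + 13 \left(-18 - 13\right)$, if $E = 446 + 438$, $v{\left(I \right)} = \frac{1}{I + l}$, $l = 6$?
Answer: $- \frac{2899}{5} \approx -579.8$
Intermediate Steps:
$v{\left(I \right)} = \frac{1}{6 + I}$ ($v{\left(I \right)} = \frac{1}{I + 6} = \frac{1}{6 + I}$)
$E = 884$
$B = 884$
$v{\left(-11 \right)} B + 13 \left(-18 - 13\right) = \frac{1}{6 - 11} \cdot 884 + 13 \left(-18 - 13\right) = \frac{1}{-5} \cdot 884 + 13 \left(-31\right) = \left(- \frac{1}{5}\right) 884 - 403 = - \frac{884}{5} - 403 = - \frac{2899}{5}$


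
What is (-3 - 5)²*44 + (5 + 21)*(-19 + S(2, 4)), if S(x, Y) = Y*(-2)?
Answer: 2114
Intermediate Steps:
S(x, Y) = -2*Y
(-3 - 5)²*44 + (5 + 21)*(-19 + S(2, 4)) = (-3 - 5)²*44 + (5 + 21)*(-19 - 2*4) = (-8)²*44 + 26*(-19 - 8) = 64*44 + 26*(-27) = 2816 - 702 = 2114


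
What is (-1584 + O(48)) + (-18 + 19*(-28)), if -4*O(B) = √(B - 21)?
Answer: -2134 - 3*√3/4 ≈ -2135.3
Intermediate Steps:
O(B) = -√(-21 + B)/4 (O(B) = -√(B - 21)/4 = -√(-21 + B)/4)
(-1584 + O(48)) + (-18 + 19*(-28)) = (-1584 - √(-21 + 48)/4) + (-18 + 19*(-28)) = (-1584 - 3*√3/4) + (-18 - 532) = (-1584 - 3*√3/4) - 550 = -2134 - 3*√3/4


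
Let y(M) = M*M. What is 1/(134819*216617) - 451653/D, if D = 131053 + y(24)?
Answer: -13190113651563290/3844104810239167 ≈ -3.4313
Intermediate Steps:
y(M) = M²
D = 131629 (D = 131053 + 24² = 131053 + 576 = 131629)
1/(134819*216617) - 451653/D = 1/(134819*216617) - 451653/131629 = (1/134819)*(1/216617) - 451653*1/131629 = 1/29204087323 - 451653/131629 = -13190113651563290/3844104810239167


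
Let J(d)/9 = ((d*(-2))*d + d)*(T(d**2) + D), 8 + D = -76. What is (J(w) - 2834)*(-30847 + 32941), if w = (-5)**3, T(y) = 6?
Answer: 46114939104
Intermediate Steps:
D = -84 (D = -8 - 76 = -84)
w = -125
J(d) = -702*d + 1404*d**2 (J(d) = 9*(((d*(-2))*d + d)*(6 - 84)) = 9*(((-2*d)*d + d)*(-78)) = 9*((-2*d**2 + d)*(-78)) = 9*((d - 2*d**2)*(-78)) = 9*(-78*d + 156*d**2) = -702*d + 1404*d**2)
(J(w) - 2834)*(-30847 + 32941) = (702*(-125)*(-1 + 2*(-125)) - 2834)*(-30847 + 32941) = (702*(-125)*(-1 - 250) - 2834)*2094 = (702*(-125)*(-251) - 2834)*2094 = (22025250 - 2834)*2094 = 22022416*2094 = 46114939104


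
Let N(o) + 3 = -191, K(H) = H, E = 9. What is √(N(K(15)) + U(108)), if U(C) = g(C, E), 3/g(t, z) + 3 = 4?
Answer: I*√191 ≈ 13.82*I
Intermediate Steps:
g(t, z) = 3 (g(t, z) = 3/(-3 + 4) = 3/1 = 3*1 = 3)
U(C) = 3
N(o) = -194 (N(o) = -3 - 191 = -194)
√(N(K(15)) + U(108)) = √(-194 + 3) = √(-191) = I*√191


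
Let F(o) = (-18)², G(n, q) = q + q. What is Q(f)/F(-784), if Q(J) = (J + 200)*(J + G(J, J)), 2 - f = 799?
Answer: 158603/36 ≈ 4405.6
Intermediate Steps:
G(n, q) = 2*q
f = -797 (f = 2 - 1*799 = 2 - 799 = -797)
F(o) = 324
Q(J) = 3*J*(200 + J) (Q(J) = (J + 200)*(J + 2*J) = (200 + J)*(3*J) = 3*J*(200 + J))
Q(f)/F(-784) = (3*(-797)*(200 - 797))/324 = (3*(-797)*(-597))*(1/324) = 1427427*(1/324) = 158603/36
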